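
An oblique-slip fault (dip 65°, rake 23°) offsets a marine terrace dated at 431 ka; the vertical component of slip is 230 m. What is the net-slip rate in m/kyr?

dip-slip = throw / sin(dip) = 230 / sin(65°) = 253.8 m
net slip = dip-slip / sin(rake) = 253.8 / sin(23°) = 649.5 m
rate = 649.5 m / 431 ka = 0.00151 m/yr = 1.51 m/kyr

1.51 m/kyr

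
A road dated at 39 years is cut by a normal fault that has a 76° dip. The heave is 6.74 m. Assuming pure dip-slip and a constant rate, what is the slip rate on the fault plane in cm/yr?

71.4 cm/yr

dip-slip = heave / cos(dip) = 6.74 m / cos(76°) = 27.86 m
rate = 27.86 m / 39 years = 0.714 m/yr = 71.4 cm/yr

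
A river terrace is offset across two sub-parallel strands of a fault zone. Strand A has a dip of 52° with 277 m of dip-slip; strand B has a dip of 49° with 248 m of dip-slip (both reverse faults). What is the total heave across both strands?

heave_A = 277 × cos(52°) = 170.5 m
heave_B = 248 × cos(49°) = 162.7 m
total = 170.5 + 162.7 = 333 m

333 m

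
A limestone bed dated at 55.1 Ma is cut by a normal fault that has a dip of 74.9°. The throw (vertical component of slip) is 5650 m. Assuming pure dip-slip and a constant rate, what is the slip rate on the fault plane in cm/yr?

dip-slip = throw / sin(dip) = 5650 m / sin(74.9°) = 5852 m
rate = 5852 m / 55.1 Ma = 0.000106 m/yr = 0.0106 cm/yr

0.0106 cm/yr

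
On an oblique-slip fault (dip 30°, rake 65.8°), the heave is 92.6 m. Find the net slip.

117 m

dip-slip = heave / cos(dip) = 92.6 / cos(30°) = 106.9 m
net slip = dip-slip / sin(rake) = 106.9 / sin(65.8°) = 117 m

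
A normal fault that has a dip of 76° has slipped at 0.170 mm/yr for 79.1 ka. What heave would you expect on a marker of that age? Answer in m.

3.25 m

dip-slip = rate × time = 0.170 mm/yr × 79.1 ka = 13.45 m
heave = dip-slip × cos(dip) = 13.45 × cos(76°) = 3.25 m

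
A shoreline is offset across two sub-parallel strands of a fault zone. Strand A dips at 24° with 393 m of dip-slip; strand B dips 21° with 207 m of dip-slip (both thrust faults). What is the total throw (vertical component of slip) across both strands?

234 m

throw_A = 393 × sin(24°) = 159.8 m
throw_B = 207 × sin(21°) = 74.18 m
total = 159.8 + 74.18 = 234 m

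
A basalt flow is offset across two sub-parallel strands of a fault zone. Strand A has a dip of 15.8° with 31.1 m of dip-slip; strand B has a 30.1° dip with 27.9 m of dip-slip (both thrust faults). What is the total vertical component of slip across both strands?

throw_A = 31.1 × sin(15.8°) = 8.468 m
throw_B = 27.9 × sin(30.1°) = 13.99 m
total = 8.468 + 13.99 = 22.5 m

22.5 m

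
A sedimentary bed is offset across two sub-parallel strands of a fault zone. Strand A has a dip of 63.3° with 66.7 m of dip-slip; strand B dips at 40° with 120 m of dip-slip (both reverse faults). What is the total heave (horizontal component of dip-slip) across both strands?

122 m

heave_A = 66.7 × cos(63.3°) = 29.97 m
heave_B = 120 × cos(40°) = 91.93 m
total = 29.97 + 91.93 = 122 m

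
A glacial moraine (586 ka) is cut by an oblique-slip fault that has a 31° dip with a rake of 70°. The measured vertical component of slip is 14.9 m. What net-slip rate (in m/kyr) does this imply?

dip-slip = throw / sin(dip) = 14.9 / sin(31°) = 28.93 m
net slip = dip-slip / sin(rake) = 28.93 / sin(70°) = 30.79 m
rate = 30.79 m / 586 ka = 0.0000525 m/yr = 0.0525 m/kyr

0.0525 m/kyr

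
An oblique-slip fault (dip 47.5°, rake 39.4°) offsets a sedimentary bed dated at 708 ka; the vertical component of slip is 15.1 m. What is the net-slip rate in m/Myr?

dip-slip = throw / sin(dip) = 15.1 / sin(47.5°) = 20.48 m
net slip = dip-slip / sin(rake) = 20.48 / sin(39.4°) = 32.27 m
rate = 32.27 m / 708 ka = 0.0000456 m/yr = 45.6 m/Myr

45.6 m/Myr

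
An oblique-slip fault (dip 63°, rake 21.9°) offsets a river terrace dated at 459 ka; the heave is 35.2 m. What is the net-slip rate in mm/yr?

dip-slip = heave / cos(dip) = 35.2 / cos(63°) = 77.53 m
net slip = dip-slip / sin(rake) = 77.53 / sin(21.9°) = 207.9 m
rate = 207.9 m / 459 ka = 0.000453 m/yr = 0.453 mm/yr

0.453 mm/yr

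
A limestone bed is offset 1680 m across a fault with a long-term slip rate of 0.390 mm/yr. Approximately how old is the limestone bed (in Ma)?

4.31 Ma

age = offset / rate = 1680 m / (0.390 mm/yr) = 4.31e+06 yr = 4.31 Ma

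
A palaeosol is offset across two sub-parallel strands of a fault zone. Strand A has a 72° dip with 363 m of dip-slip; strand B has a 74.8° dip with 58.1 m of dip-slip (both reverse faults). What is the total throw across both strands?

throw_A = 363 × sin(72°) = 345.2 m
throw_B = 58.1 × sin(74.8°) = 56.07 m
total = 345.2 + 56.07 = 401 m

401 m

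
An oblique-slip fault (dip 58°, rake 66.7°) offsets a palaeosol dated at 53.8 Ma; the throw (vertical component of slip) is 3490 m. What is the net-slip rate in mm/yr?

dip-slip = throw / sin(dip) = 3490 / sin(58°) = 4115 m
net slip = dip-slip / sin(rake) = 4115 / sin(66.7°) = 4481 m
rate = 4481 m / 53.8 Ma = 0.0000833 m/yr = 0.0833 mm/yr

0.0833 mm/yr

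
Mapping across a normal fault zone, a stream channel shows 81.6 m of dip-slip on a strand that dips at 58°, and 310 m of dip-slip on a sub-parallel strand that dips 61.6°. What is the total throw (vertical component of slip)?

342 m

throw_A = 81.6 × sin(58°) = 69.20 m
throw_B = 310 × sin(61.6°) = 272.7 m
total = 69.20 + 272.7 = 342 m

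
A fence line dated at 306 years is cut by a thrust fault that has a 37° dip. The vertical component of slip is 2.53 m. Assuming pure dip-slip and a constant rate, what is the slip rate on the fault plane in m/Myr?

13700 m/Myr

dip-slip = throw / sin(dip) = 2.53 m / sin(37°) = 4.204 m
rate = 4.204 m / 306 years = 0.0137 m/yr = 13700 m/Myr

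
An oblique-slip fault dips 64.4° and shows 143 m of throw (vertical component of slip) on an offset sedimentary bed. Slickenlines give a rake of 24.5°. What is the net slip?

dip-slip = throw / sin(dip) = 143 / sin(64.4°) = 158.6 m
net slip = dip-slip / sin(rake) = 158.6 / sin(24.5°) = 382 m

382 m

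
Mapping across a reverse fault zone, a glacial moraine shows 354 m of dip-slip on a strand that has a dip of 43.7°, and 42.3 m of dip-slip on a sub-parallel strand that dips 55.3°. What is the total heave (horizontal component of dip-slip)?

280 m

heave_A = 354 × cos(43.7°) = 255.9 m
heave_B = 42.3 × cos(55.3°) = 24.08 m
total = 255.9 + 24.08 = 280 m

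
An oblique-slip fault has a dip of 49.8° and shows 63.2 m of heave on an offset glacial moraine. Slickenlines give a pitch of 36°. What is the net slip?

dip-slip = heave / cos(dip) = 63.2 / cos(49.8°) = 97.92 m
net slip = dip-slip / sin(rake) = 97.92 / sin(36°) = 167 m

167 m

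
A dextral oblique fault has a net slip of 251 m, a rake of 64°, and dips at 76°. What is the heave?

dip-slip = net slip × sin(rake) = 251 m × sin(64°) = 225.6 m
heave = dip-slip × cos(dip) = 225.6 × cos(76°) = 54.6 m

54.6 m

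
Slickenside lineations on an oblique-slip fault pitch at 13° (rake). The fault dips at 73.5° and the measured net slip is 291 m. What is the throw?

dip-slip = net slip × sin(rake) = 291 m × sin(13°) = 65.46 m
throw = dip-slip × sin(dip) = 65.46 × sin(73.5°) = 62.8 m

62.8 m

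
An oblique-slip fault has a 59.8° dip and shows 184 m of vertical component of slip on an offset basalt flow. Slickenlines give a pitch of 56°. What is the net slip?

257 m

dip-slip = throw / sin(dip) = 184 / sin(59.8°) = 212.9 m
net slip = dip-slip / sin(rake) = 212.9 / sin(56°) = 257 m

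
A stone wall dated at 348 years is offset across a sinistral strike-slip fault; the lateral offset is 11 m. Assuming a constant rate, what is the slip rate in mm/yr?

31.6 mm/yr

rate = 11 m / 348 years = 0.0316 m/yr = 31.6 mm/yr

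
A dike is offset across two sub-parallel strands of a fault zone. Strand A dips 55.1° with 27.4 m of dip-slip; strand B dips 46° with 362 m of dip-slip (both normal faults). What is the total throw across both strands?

throw_A = 27.4 × sin(55.1°) = 22.47 m
throw_B = 362 × sin(46°) = 260.4 m
total = 22.47 + 260.4 = 283 m

283 m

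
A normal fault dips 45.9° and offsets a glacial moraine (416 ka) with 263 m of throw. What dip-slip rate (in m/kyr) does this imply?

dip-slip = throw / sin(dip) = 263 m / sin(45.9°) = 366.2 m
rate = 366.2 m / 416 ka = 0.000880 m/yr = 0.880 m/kyr

0.880 m/kyr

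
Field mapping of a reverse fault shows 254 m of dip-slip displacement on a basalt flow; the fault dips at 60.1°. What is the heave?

heave = dip-slip × cos(dip) = 254 m × cos(60.1°) = 127 m

127 m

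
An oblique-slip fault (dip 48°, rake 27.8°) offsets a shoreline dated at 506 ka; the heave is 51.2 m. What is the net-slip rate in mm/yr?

dip-slip = heave / cos(dip) = 51.2 / cos(48°) = 76.52 m
net slip = dip-slip / sin(rake) = 76.52 / sin(27.8°) = 164.1 m
rate = 164.1 m / 506 ka = 0.000324 m/yr = 0.324 mm/yr

0.324 mm/yr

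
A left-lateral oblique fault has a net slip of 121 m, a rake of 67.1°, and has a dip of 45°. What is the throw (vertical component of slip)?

dip-slip = net slip × sin(rake) = 121 m × sin(67.1°) = 111.5 m
throw = dip-slip × sin(dip) = 111.5 × sin(45°) = 78.8 m

78.8 m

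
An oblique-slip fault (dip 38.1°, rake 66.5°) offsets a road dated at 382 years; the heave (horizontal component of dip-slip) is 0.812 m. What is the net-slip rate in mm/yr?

2.95 mm/yr

dip-slip = heave / cos(dip) = 0.812 / cos(38.1°) = 1.032 m
net slip = dip-slip / sin(rake) = 1.032 / sin(66.5°) = 1.125 m
rate = 1.125 m / 382 years = 0.00295 m/yr = 2.95 mm/yr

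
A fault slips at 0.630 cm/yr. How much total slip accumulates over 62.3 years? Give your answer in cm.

39.2 cm

slip = rate × time = 0.630 cm/yr × 62.3 years = 0.392 m = 39.2 cm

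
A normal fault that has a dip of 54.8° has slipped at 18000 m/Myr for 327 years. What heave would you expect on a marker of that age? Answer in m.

dip-slip = rate × time = 18000 m/Myr × 327 years = 5.886 m
heave = dip-slip × cos(dip) = 5.886 × cos(54.8°) = 3.39 m

3.39 m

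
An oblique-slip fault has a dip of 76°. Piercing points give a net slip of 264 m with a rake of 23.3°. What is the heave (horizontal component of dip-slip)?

dip-slip = net slip × sin(rake) = 264 m × sin(23.3°) = 104.4 m
heave = dip-slip × cos(dip) = 104.4 × cos(76°) = 25.3 m

25.3 m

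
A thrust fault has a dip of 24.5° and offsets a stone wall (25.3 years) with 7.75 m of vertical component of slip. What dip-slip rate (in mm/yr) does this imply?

739 mm/yr

dip-slip = throw / sin(dip) = 7.75 m / sin(24.5°) = 18.69 m
rate = 18.69 m / 25.3 years = 0.739 m/yr = 739 mm/yr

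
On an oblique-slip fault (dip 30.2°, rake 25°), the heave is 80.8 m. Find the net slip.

dip-slip = heave / cos(dip) = 80.8 / cos(30.2°) = 93.49 m
net slip = dip-slip / sin(rake) = 93.49 / sin(25°) = 221 m

221 m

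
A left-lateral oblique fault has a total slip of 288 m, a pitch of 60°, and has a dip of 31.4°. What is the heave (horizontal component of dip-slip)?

dip-slip = net slip × sin(rake) = 288 m × sin(60°) = 249.4 m
heave = dip-slip × cos(dip) = 249.4 × cos(31.4°) = 213 m

213 m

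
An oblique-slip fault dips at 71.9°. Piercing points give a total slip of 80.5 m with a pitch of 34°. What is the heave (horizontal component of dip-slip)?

dip-slip = net slip × sin(rake) = 80.5 m × sin(34°) = 45.02 m
heave = dip-slip × cos(dip) = 45.02 × cos(71.9°) = 14 m

14 m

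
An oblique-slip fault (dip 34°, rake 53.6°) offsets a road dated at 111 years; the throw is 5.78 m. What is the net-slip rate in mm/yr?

dip-slip = throw / sin(dip) = 5.78 / sin(34°) = 10.34 m
net slip = dip-slip / sin(rake) = 10.34 / sin(53.6°) = 12.84 m
rate = 12.84 m / 111 years = 0.116 m/yr = 116 mm/yr

116 mm/yr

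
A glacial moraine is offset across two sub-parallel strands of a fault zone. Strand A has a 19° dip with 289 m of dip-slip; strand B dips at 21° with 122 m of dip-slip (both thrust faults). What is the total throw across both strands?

throw_A = 289 × sin(19°) = 94.09 m
throw_B = 122 × sin(21°) = 43.72 m
total = 94.09 + 43.72 = 138 m

138 m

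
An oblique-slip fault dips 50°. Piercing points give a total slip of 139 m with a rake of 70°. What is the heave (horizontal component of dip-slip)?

84 m

dip-slip = net slip × sin(rake) = 139 m × sin(70°) = 130.6 m
heave = dip-slip × cos(dip) = 130.6 × cos(50°) = 84 m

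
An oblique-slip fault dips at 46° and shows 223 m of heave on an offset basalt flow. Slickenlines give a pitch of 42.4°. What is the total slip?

476 m

dip-slip = heave / cos(dip) = 223 / cos(46°) = 321 m
net slip = dip-slip / sin(rake) = 321 / sin(42.4°) = 476 m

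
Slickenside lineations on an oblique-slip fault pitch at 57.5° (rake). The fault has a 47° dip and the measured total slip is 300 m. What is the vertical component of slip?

185 m

dip-slip = net slip × sin(rake) = 300 m × sin(57.5°) = 253 m
throw = dip-slip × sin(dip) = 253 × sin(47°) = 185 m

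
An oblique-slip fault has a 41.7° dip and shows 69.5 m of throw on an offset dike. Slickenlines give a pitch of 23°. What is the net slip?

dip-slip = throw / sin(dip) = 69.5 / sin(41.7°) = 104.5 m
net slip = dip-slip / sin(rake) = 104.5 / sin(23°) = 267 m

267 m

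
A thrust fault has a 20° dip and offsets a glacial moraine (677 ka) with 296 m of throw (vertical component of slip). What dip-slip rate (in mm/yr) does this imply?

1.28 mm/yr

dip-slip = throw / sin(dip) = 296 m / sin(20°) = 865.4 m
rate = 865.4 m / 677 ka = 0.00128 m/yr = 1.28 mm/yr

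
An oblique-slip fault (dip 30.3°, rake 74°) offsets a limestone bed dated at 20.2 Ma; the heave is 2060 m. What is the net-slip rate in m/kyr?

dip-slip = heave / cos(dip) = 2060 / cos(30.3°) = 2386 m
net slip = dip-slip / sin(rake) = 2386 / sin(74°) = 2482 m
rate = 2482 m / 20.2 Ma = 0.000123 m/yr = 0.123 m/kyr

0.123 m/kyr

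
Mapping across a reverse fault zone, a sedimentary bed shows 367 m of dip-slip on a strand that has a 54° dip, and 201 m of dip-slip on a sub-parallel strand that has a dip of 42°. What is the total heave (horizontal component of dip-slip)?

heave_A = 367 × cos(54°) = 215.7 m
heave_B = 201 × cos(42°) = 149.4 m
total = 215.7 + 149.4 = 365 m

365 m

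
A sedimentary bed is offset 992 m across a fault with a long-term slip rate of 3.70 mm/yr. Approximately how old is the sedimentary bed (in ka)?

age = offset / rate = 992 m / (3.70 mm/yr) = 268000 yr = 268 ka

268 ka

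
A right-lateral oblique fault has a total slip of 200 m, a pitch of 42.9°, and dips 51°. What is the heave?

85.7 m

dip-slip = net slip × sin(rake) = 200 m × sin(42.9°) = 136.1 m
heave = dip-slip × cos(dip) = 136.1 × cos(51°) = 85.7 m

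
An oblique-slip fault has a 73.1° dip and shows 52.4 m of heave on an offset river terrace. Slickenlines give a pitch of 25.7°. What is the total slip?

416 m

dip-slip = heave / cos(dip) = 52.4 / cos(73.1°) = 180.3 m
net slip = dip-slip / sin(rake) = 180.3 / sin(25.7°) = 416 m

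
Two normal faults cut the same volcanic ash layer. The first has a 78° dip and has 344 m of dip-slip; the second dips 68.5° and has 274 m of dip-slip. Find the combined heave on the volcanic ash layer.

172 m

heave_A = 344 × cos(78°) = 71.52 m
heave_B = 274 × cos(68.5°) = 100.4 m
total = 71.52 + 100.4 = 172 m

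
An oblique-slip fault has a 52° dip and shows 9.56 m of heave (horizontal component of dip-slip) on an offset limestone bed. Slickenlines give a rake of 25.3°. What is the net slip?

dip-slip = heave / cos(dip) = 9.56 / cos(52°) = 15.53 m
net slip = dip-slip / sin(rake) = 15.53 / sin(25.3°) = 36.3 m

36.3 m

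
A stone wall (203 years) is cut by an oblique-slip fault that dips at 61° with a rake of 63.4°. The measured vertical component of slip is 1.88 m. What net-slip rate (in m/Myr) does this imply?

11800 m/Myr

dip-slip = throw / sin(dip) = 1.88 / sin(61°) = 2.150 m
net slip = dip-slip / sin(rake) = 2.150 / sin(63.4°) = 2.404 m
rate = 2.404 m / 203 years = 0.0118 m/yr = 11800 m/Myr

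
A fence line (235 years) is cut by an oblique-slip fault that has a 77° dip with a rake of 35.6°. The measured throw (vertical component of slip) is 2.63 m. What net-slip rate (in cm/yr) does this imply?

1.97 cm/yr

dip-slip = throw / sin(dip) = 2.63 / sin(77°) = 2.699 m
net slip = dip-slip / sin(rake) = 2.699 / sin(35.6°) = 4.637 m
rate = 4.637 m / 235 years = 0.0197 m/yr = 1.97 cm/yr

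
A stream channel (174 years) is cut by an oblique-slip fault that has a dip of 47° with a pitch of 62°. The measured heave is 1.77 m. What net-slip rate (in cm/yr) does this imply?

dip-slip = heave / cos(dip) = 1.77 / cos(47°) = 2.595 m
net slip = dip-slip / sin(rake) = 2.595 / sin(62°) = 2.939 m
rate = 2.939 m / 174 years = 0.0169 m/yr = 1.69 cm/yr

1.69 cm/yr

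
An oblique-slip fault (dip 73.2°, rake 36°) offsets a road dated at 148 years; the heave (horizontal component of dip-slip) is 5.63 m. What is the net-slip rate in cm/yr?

dip-slip = heave / cos(dip) = 5.63 / cos(73.2°) = 19.48 m
net slip = dip-slip / sin(rake) = 19.48 / sin(36°) = 33.14 m
rate = 33.14 m / 148 years = 0.224 m/yr = 22.4 cm/yr

22.4 cm/yr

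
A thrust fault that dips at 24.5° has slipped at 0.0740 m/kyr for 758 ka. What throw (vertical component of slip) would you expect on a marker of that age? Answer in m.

23.3 m

dip-slip = rate × time = 0.0740 m/kyr × 758 ka = 56.09 m
throw = dip-slip × sin(dip) = 56.09 × sin(24.5°) = 23.3 m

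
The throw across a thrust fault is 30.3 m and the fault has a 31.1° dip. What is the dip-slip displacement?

58.7 m

dip-slip = throw / sin(dip) = 30.3 / sin(31.1°) = 58.7 m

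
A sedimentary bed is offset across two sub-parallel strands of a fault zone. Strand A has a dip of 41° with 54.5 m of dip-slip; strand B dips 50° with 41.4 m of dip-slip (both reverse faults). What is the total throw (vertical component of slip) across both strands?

67.5 m

throw_A = 54.5 × sin(41°) = 35.76 m
throw_B = 41.4 × sin(50°) = 31.71 m
total = 35.76 + 31.71 = 67.5 m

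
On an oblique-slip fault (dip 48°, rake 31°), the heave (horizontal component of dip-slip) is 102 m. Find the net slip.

dip-slip = heave / cos(dip) = 102 / cos(48°) = 152.4 m
net slip = dip-slip / sin(rake) = 152.4 / sin(31°) = 296 m

296 m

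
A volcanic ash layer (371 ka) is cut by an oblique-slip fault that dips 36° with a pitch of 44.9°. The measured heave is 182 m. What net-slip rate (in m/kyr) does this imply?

dip-slip = heave / cos(dip) = 182 / cos(36°) = 225 m
net slip = dip-slip / sin(rake) = 225 / sin(44.9°) = 318.7 m
rate = 318.7 m / 371 ka = 0.000859 m/yr = 0.859 m/kyr

0.859 m/kyr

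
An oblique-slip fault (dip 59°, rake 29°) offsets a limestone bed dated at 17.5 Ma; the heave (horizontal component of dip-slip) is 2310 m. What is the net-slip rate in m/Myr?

529 m/Myr

dip-slip = heave / cos(dip) = 2310 / cos(59°) = 4485 m
net slip = dip-slip / sin(rake) = 4485 / sin(29°) = 9251 m
rate = 9251 m / 17.5 Ma = 0.000529 m/yr = 529 m/Myr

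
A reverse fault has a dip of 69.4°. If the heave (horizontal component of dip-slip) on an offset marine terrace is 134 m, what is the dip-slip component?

dip-slip = heave / cos(dip) = 134 / cos(69.4°) = 381 m

381 m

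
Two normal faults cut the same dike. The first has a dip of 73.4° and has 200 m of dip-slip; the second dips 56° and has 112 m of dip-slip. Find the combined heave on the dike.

heave_A = 200 × cos(73.4°) = 57.14 m
heave_B = 112 × cos(56°) = 62.63 m
total = 57.14 + 62.63 = 120 m

120 m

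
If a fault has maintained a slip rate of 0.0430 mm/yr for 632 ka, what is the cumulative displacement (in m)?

slip = rate × time = 0.0430 mm/yr × 632 ka = 27.2 m

27.2 m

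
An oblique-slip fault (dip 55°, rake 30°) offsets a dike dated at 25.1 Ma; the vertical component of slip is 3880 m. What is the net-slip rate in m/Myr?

377 m/Myr

dip-slip = throw / sin(dip) = 3880 / sin(55°) = 4737 m
net slip = dip-slip / sin(rake) = 4737 / sin(30°) = 9473 m
rate = 9473 m / 25.1 Ma = 0.000377 m/yr = 377 m/Myr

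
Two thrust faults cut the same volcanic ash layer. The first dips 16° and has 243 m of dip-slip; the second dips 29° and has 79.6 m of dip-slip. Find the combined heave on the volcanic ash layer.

heave_A = 243 × cos(16°) = 233.6 m
heave_B = 79.6 × cos(29°) = 69.62 m
total = 233.6 + 69.62 = 303 m

303 m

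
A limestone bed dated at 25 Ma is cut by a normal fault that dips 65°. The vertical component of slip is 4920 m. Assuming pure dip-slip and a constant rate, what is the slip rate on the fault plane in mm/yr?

dip-slip = throw / sin(dip) = 4920 m / sin(65°) = 5429 m
rate = 5429 m / 25 Ma = 0.000217 m/yr = 0.217 mm/yr

0.217 mm/yr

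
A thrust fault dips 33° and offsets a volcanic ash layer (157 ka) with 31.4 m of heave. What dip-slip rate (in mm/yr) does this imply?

dip-slip = heave / cos(dip) = 31.4 m / cos(33°) = 37.44 m
rate = 37.44 m / 157 ka = 0.000238 m/yr = 0.238 mm/yr

0.238 mm/yr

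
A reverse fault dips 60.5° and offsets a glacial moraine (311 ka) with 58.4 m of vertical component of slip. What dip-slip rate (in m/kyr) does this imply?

dip-slip = throw / sin(dip) = 58.4 m / sin(60.5°) = 67.10 m
rate = 67.10 m / 311 ka = 0.000216 m/yr = 0.216 m/kyr

0.216 m/kyr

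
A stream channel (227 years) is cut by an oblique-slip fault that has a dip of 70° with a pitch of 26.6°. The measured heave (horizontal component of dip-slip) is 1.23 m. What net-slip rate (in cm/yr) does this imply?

3.54 cm/yr

dip-slip = heave / cos(dip) = 1.23 / cos(70°) = 3.596 m
net slip = dip-slip / sin(rake) = 3.596 / sin(26.6°) = 8.032 m
rate = 8.032 m / 227 years = 0.0354 m/yr = 3.54 cm/yr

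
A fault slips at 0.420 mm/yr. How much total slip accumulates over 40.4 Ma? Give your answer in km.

17 km

slip = rate × time = 0.420 mm/yr × 40.4 Ma = 17000 m = 17 km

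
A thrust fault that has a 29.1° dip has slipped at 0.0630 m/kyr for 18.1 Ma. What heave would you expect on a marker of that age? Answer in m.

996 m

dip-slip = rate × time = 0.0630 m/kyr × 18.1 Ma = 1140 m
heave = dip-slip × cos(dip) = 1140 × cos(29.1°) = 996 m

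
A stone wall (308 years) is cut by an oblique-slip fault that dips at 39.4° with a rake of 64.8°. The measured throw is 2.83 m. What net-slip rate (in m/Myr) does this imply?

dip-slip = throw / sin(dip) = 2.83 / sin(39.4°) = 4.459 m
net slip = dip-slip / sin(rake) = 4.459 / sin(64.8°) = 4.928 m
rate = 4.928 m / 308 years = 0.0160 m/yr = 16000 m/Myr

16000 m/Myr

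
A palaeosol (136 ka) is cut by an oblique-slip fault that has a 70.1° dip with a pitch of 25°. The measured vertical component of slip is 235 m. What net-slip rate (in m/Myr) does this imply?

4350 m/Myr

dip-slip = throw / sin(dip) = 235 / sin(70.1°) = 249.9 m
net slip = dip-slip / sin(rake) = 249.9 / sin(25°) = 591.4 m
rate = 591.4 m / 136 ka = 0.00435 m/yr = 4350 m/Myr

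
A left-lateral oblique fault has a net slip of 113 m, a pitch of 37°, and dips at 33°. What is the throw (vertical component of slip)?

37 m

dip-slip = net slip × sin(rake) = 113 m × sin(37°) = 68.01 m
throw = dip-slip × sin(dip) = 68.01 × sin(33°) = 37 m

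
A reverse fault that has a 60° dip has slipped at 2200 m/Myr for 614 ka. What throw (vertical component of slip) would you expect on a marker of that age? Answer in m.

1170 m

dip-slip = rate × time = 2200 m/Myr × 614 ka = 1351 m
throw = dip-slip × sin(dip) = 1351 × sin(60°) = 1170 m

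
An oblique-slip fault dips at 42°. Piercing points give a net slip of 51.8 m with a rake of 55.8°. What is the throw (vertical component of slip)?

dip-slip = net slip × sin(rake) = 51.8 m × sin(55.8°) = 42.84 m
throw = dip-slip × sin(dip) = 42.84 × sin(42°) = 28.7 m

28.7 m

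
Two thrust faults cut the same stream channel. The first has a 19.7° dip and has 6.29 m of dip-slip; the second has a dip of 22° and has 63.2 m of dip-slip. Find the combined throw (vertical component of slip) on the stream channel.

throw_A = 6.29 × sin(19.7°) = 2.120 m
throw_B = 63.2 × sin(22°) = 23.68 m
total = 2.120 + 23.68 = 25.8 m

25.8 m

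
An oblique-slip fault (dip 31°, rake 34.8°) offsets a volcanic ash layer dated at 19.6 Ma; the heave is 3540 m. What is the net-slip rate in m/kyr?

dip-slip = heave / cos(dip) = 3540 / cos(31°) = 4130 m
net slip = dip-slip / sin(rake) = 4130 / sin(34.8°) = 7236 m
rate = 7236 m / 19.6 Ma = 0.000369 m/yr = 0.369 m/kyr

0.369 m/kyr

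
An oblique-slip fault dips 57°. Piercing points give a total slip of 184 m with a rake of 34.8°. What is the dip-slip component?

105 m

dip-slip = net slip × sin(rake) = 184 m × sin(34.8°) = 105 m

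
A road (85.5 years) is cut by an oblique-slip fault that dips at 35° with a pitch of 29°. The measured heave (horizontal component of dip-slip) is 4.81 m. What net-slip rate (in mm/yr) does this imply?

142 mm/yr

dip-slip = heave / cos(dip) = 4.81 / cos(35°) = 5.872 m
net slip = dip-slip / sin(rake) = 5.872 / sin(29°) = 12.11 m
rate = 12.11 m / 85.5 years = 0.142 m/yr = 142 mm/yr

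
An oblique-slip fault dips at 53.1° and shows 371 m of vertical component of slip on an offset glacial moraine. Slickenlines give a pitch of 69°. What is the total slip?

497 m

dip-slip = throw / sin(dip) = 371 / sin(53.1°) = 463.9 m
net slip = dip-slip / sin(rake) = 463.9 / sin(69°) = 497 m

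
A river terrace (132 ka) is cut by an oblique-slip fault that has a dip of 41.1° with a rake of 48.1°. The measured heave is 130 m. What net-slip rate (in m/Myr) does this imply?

1760 m/Myr

dip-slip = heave / cos(dip) = 130 / cos(41.1°) = 172.5 m
net slip = dip-slip / sin(rake) = 172.5 / sin(48.1°) = 231.8 m
rate = 231.8 m / 132 ka = 0.00176 m/yr = 1760 m/Myr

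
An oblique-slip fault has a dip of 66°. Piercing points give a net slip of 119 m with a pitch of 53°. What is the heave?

38.7 m

dip-slip = net slip × sin(rake) = 119 m × sin(53°) = 95.04 m
heave = dip-slip × cos(dip) = 95.04 × cos(66°) = 38.7 m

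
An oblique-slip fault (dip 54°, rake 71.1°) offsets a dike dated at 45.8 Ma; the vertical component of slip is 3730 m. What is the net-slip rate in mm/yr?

0.106 mm/yr

dip-slip = throw / sin(dip) = 3730 / sin(54°) = 4611 m
net slip = dip-slip / sin(rake) = 4611 / sin(71.1°) = 4873 m
rate = 4873 m / 45.8 Ma = 0.000106 m/yr = 0.106 mm/yr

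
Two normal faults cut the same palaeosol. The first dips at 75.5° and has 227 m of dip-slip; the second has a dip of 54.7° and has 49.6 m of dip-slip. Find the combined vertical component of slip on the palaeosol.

260 m

throw_A = 227 × sin(75.5°) = 219.8 m
throw_B = 49.6 × sin(54.7°) = 40.48 m
total = 219.8 + 40.48 = 260 m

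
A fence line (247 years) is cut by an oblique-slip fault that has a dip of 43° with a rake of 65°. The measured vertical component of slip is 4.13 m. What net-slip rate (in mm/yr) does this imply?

dip-slip = throw / sin(dip) = 4.13 / sin(43°) = 6.056 m
net slip = dip-slip / sin(rake) = 6.056 / sin(65°) = 6.682 m
rate = 6.682 m / 247 years = 0.0271 m/yr = 27.1 mm/yr

27.1 mm/yr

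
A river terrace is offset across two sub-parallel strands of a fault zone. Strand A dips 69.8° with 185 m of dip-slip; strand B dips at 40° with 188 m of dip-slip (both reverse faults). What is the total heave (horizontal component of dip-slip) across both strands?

heave_A = 185 × cos(69.8°) = 63.88 m
heave_B = 188 × cos(40°) = 144 m
total = 63.88 + 144 = 208 m

208 m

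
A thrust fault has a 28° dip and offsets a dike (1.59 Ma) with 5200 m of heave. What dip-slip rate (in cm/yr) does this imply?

dip-slip = heave / cos(dip) = 5200 m / cos(28°) = 5889 m
rate = 5889 m / 1.59 Ma = 0.00370 m/yr = 0.370 cm/yr

0.370 cm/yr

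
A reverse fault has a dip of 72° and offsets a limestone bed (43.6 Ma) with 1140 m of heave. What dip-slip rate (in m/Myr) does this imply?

dip-slip = heave / cos(dip) = 1140 m / cos(72°) = 3689 m
rate = 3689 m / 43.6 Ma = 0.0000846 m/yr = 84.6 m/Myr

84.6 m/Myr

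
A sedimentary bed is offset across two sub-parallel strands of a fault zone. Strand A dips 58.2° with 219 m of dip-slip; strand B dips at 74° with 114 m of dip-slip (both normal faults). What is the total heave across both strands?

heave_A = 219 × cos(58.2°) = 115.4 m
heave_B = 114 × cos(74°) = 31.42 m
total = 115.4 + 31.42 = 147 m

147 m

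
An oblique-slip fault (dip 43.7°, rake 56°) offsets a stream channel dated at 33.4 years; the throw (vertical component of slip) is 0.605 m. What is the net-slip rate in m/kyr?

dip-slip = throw / sin(dip) = 0.605 / sin(43.7°) = 0.8757 m
net slip = dip-slip / sin(rake) = 0.8757 / sin(56°) = 1.056 m
rate = 1.056 m / 33.4 years = 0.0316 m/yr = 31.6 m/kyr

31.6 m/kyr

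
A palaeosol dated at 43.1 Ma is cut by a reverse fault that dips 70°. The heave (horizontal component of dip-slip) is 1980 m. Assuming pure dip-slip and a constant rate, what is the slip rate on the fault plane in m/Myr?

134 m/Myr

dip-slip = heave / cos(dip) = 1980 m / cos(70°) = 5789 m
rate = 5789 m / 43.1 Ma = 0.000134 m/yr = 134 m/Myr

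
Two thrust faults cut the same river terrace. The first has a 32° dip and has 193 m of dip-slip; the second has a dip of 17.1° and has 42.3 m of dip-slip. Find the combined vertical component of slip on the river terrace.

throw_A = 193 × sin(32°) = 102.3 m
throw_B = 42.3 × sin(17.1°) = 12.44 m
total = 102.3 + 12.44 = 115 m

115 m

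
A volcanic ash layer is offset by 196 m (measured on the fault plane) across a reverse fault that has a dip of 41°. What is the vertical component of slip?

throw = dip-slip × sin(dip) = 196 m × sin(41°) = 129 m

129 m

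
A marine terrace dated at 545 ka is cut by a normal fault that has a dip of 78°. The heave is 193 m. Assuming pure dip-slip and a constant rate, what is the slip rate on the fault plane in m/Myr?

dip-slip = heave / cos(dip) = 193 m / cos(78°) = 928.3 m
rate = 928.3 m / 545 ka = 0.00170 m/yr = 1700 m/Myr

1700 m/Myr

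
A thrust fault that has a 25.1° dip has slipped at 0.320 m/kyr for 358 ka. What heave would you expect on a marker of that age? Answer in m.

104 m

dip-slip = rate × time = 0.320 m/kyr × 358 ka = 114.6 m
heave = dip-slip × cos(dip) = 114.6 × cos(25.1°) = 104 m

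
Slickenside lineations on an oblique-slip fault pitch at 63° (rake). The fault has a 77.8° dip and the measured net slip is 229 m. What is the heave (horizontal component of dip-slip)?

dip-slip = net slip × sin(rake) = 229 m × sin(63°) = 204 m
heave = dip-slip × cos(dip) = 204 × cos(77.8°) = 43.1 m

43.1 m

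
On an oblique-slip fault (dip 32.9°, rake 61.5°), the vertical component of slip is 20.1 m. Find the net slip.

dip-slip = throw / sin(dip) = 20.1 / sin(32.9°) = 37 m
net slip = dip-slip / sin(rake) = 37 / sin(61.5°) = 42.1 m

42.1 m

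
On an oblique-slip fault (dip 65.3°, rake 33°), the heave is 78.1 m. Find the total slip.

dip-slip = heave / cos(dip) = 78.1 / cos(65.3°) = 186.9 m
net slip = dip-slip / sin(rake) = 186.9 / sin(33°) = 343 m

343 m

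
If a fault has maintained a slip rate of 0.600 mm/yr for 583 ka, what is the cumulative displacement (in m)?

slip = rate × time = 0.600 mm/yr × 583 ka = 350 m

350 m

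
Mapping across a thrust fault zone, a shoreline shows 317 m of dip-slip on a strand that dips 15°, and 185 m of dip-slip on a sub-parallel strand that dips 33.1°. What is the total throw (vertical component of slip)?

183 m

throw_A = 317 × sin(15°) = 82.05 m
throw_B = 185 × sin(33.1°) = 101 m
total = 82.05 + 101 = 183 m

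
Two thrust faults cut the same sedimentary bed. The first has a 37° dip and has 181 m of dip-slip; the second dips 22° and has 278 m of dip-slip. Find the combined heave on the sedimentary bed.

402 m

heave_A = 181 × cos(37°) = 144.6 m
heave_B = 278 × cos(22°) = 257.8 m
total = 144.6 + 257.8 = 402 m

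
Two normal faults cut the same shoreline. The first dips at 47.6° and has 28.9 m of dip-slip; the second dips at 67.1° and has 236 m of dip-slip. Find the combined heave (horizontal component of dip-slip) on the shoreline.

heave_A = 28.9 × cos(47.6°) = 19.49 m
heave_B = 236 × cos(67.1°) = 91.83 m
total = 19.49 + 91.83 = 111 m

111 m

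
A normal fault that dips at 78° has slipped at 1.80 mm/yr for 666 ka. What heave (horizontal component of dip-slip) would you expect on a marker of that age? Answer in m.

dip-slip = rate × time = 1.80 mm/yr × 666 ka = 1199 m
heave = dip-slip × cos(dip) = 1199 × cos(78°) = 249 m

249 m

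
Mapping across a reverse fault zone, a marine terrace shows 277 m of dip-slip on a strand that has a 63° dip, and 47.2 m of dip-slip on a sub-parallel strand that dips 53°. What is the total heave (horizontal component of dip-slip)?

154 m

heave_A = 277 × cos(63°) = 125.8 m
heave_B = 47.2 × cos(53°) = 28.41 m
total = 125.8 + 28.41 = 154 m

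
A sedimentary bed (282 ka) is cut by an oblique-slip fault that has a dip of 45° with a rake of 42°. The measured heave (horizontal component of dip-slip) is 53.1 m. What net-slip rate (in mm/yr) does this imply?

dip-slip = heave / cos(dip) = 53.1 / cos(45°) = 75.09 m
net slip = dip-slip / sin(rake) = 75.09 / sin(42°) = 112.2 m
rate = 112.2 m / 282 ka = 0.000398 m/yr = 0.398 mm/yr

0.398 mm/yr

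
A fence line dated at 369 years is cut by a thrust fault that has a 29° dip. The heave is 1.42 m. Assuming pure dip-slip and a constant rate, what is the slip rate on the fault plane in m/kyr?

4.40 m/kyr

dip-slip = heave / cos(dip) = 1.42 m / cos(29°) = 1.624 m
rate = 1.624 m / 369 years = 0.00440 m/yr = 4.40 m/kyr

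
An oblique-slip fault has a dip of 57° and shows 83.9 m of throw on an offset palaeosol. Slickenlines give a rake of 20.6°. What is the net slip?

dip-slip = throw / sin(dip) = 83.9 / sin(57°) = 100 m
net slip = dip-slip / sin(rake) = 100 / sin(20.6°) = 284 m

284 m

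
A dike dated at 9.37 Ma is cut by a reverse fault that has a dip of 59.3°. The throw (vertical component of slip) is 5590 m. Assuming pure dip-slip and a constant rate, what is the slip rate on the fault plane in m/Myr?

dip-slip = throw / sin(dip) = 5590 m / sin(59.3°) = 6501 m
rate = 6501 m / 9.37 Ma = 0.000694 m/yr = 694 m/Myr

694 m/Myr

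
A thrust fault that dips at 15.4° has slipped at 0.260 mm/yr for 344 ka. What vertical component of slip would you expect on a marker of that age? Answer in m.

dip-slip = rate × time = 0.260 mm/yr × 344 ka = 89.44 m
throw = dip-slip × sin(dip) = 89.44 × sin(15.4°) = 23.8 m

23.8 m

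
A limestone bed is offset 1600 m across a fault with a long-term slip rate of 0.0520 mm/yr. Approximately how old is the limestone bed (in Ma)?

30.8 Ma

age = offset / rate = 1600 m / (0.0520 mm/yr) = 3.08e+07 yr = 30.8 Ma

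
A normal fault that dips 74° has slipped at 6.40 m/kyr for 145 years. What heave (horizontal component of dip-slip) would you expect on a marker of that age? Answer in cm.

25.6 cm

dip-slip = rate × time = 6.40 m/kyr × 145 years = 0.9280 m
heave = dip-slip × cos(dip) = 0.9280 × cos(74°) = 0.256 m = 25.6 cm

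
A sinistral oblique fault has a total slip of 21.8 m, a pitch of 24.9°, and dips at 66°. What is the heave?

dip-slip = net slip × sin(rake) = 21.8 m × sin(24.9°) = 9.179 m
heave = dip-slip × cos(dip) = 9.179 × cos(66°) = 3.73 m

3.73 m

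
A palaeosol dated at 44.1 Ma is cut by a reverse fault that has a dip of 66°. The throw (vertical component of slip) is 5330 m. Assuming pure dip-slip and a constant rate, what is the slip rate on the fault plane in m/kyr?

dip-slip = throw / sin(dip) = 5330 m / sin(66°) = 5834 m
rate = 5834 m / 44.1 Ma = 0.000132 m/yr = 0.132 m/kyr

0.132 m/kyr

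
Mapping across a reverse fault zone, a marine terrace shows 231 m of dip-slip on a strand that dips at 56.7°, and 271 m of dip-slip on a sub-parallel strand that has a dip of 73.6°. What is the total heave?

heave_A = 231 × cos(56.7°) = 126.8 m
heave_B = 271 × cos(73.6°) = 76.51 m
total = 126.8 + 76.51 = 203 m

203 m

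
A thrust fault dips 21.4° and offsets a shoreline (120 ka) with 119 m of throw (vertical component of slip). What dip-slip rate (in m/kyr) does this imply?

dip-slip = throw / sin(dip) = 119 m / sin(21.4°) = 326.1 m
rate = 326.1 m / 120 ka = 0.00272 m/yr = 2.72 m/kyr

2.72 m/kyr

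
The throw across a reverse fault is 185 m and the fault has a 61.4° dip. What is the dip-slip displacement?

211 m

dip-slip = throw / sin(dip) = 185 / sin(61.4°) = 211 m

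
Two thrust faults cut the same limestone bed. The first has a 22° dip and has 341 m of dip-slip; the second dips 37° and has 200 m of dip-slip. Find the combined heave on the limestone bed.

heave_A = 341 × cos(22°) = 316.2 m
heave_B = 200 × cos(37°) = 159.7 m
total = 316.2 + 159.7 = 476 m

476 m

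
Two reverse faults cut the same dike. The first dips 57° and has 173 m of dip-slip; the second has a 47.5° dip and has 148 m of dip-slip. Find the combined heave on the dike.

heave_A = 173 × cos(57°) = 94.22 m
heave_B = 148 × cos(47.5°) = 99.99 m
total = 94.22 + 99.99 = 194 m

194 m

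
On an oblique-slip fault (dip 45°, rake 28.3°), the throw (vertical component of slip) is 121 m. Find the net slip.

dip-slip = throw / sin(dip) = 121 / sin(45°) = 171.1 m
net slip = dip-slip / sin(rake) = 171.1 / sin(28.3°) = 361 m

361 m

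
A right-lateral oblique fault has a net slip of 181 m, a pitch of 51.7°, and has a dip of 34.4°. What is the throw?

80.3 m

dip-slip = net slip × sin(rake) = 181 m × sin(51.7°) = 142 m
throw = dip-slip × sin(dip) = 142 × sin(34.4°) = 80.3 m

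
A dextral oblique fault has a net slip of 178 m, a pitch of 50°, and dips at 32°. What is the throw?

72.3 m

dip-slip = net slip × sin(rake) = 178 m × sin(50°) = 136.4 m
throw = dip-slip × sin(dip) = 136.4 × sin(32°) = 72.3 m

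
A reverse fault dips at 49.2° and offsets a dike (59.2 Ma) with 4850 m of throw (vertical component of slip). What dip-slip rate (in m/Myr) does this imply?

108 m/Myr

dip-slip = throw / sin(dip) = 4850 m / sin(49.2°) = 6407 m
rate = 6407 m / 59.2 Ma = 0.000108 m/yr = 108 m/Myr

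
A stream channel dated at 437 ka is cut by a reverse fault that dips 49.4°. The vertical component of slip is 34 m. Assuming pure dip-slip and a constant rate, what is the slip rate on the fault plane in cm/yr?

0.0102 cm/yr

dip-slip = throw / sin(dip) = 34 m / sin(49.4°) = 44.78 m
rate = 44.78 m / 437 ka = 0.000102 m/yr = 0.0102 cm/yr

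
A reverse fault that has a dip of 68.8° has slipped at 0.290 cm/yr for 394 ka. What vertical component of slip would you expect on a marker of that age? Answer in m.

dip-slip = rate × time = 0.290 cm/yr × 394 ka = 1143 m
throw = dip-slip × sin(dip) = 1143 × sin(68.8°) = 1070 m

1070 m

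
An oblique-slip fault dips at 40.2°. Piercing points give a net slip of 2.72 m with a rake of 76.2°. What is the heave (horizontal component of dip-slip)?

2.02 m

dip-slip = net slip × sin(rake) = 2.72 m × sin(76.2°) = 2.641 m
heave = dip-slip × cos(dip) = 2.641 × cos(40.2°) = 2.02 m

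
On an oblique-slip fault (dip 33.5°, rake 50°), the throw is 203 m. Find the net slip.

480 m

dip-slip = throw / sin(dip) = 203 / sin(33.5°) = 367.8 m
net slip = dip-slip / sin(rake) = 367.8 / sin(50°) = 480 m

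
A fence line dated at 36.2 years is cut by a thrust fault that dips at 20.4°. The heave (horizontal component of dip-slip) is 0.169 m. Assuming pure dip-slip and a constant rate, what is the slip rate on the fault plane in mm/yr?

dip-slip = heave / cos(dip) = 0.169 m / cos(20.4°) = 0.1803 m
rate = 0.1803 m / 36.2 years = 0.00498 m/yr = 4.98 mm/yr

4.98 mm/yr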